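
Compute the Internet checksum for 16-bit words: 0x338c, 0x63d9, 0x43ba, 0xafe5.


Sum all words (with carry folding):
+ 0x338c = 0x338c
+ 0x63d9 = 0x9765
+ 0x43ba = 0xdb1f
+ 0xafe5 = 0x8b05
One's complement: ~0x8b05
Checksum = 0x74fa


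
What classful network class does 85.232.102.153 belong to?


First octet: 85
Binary: 01010101
0xxxxxxx -> Class A (1-126)
Class A, default mask 255.0.0.0 (/8)


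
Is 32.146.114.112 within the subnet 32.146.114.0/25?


Subnet network: 32.146.114.0
Test IP AND mask: 32.146.114.0
Yes, 32.146.114.112 is in 32.146.114.0/25


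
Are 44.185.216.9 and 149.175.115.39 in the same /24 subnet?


Mask: 255.255.255.0
44.185.216.9 AND mask = 44.185.216.0
149.175.115.39 AND mask = 149.175.115.0
No, different subnets (44.185.216.0 vs 149.175.115.0)


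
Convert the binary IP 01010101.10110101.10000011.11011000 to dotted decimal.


01010101 = 85
10110101 = 181
10000011 = 131
11011000 = 216
IP: 85.181.131.216


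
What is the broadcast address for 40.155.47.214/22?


Network: 40.155.44.0/22
Host bits = 10
Set all host bits to 1:
Broadcast: 40.155.47.255


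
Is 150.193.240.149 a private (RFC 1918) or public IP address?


RFC 1918 private ranges:
  10.0.0.0/8 (10.0.0.0 - 10.255.255.255)
  172.16.0.0/12 (172.16.0.0 - 172.31.255.255)
  192.168.0.0/16 (192.168.0.0 - 192.168.255.255)
Public (not in any RFC 1918 range)


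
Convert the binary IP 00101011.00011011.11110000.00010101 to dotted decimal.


00101011 = 43
00011011 = 27
11110000 = 240
00010101 = 21
IP: 43.27.240.21


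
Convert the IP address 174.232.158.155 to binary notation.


174 = 10101110
232 = 11101000
158 = 10011110
155 = 10011011
Binary: 10101110.11101000.10011110.10011011


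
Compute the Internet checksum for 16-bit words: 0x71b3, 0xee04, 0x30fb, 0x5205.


Sum all words (with carry folding):
+ 0x71b3 = 0x71b3
+ 0xee04 = 0x5fb8
+ 0x30fb = 0x90b3
+ 0x5205 = 0xe2b8
One's complement: ~0xe2b8
Checksum = 0x1d47


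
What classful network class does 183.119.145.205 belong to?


First octet: 183
Binary: 10110111
10xxxxxx -> Class B (128-191)
Class B, default mask 255.255.0.0 (/16)


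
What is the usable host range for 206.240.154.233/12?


Network: 206.240.0.0
Broadcast: 206.255.255.255
First usable = network + 1
Last usable = broadcast - 1
Range: 206.240.0.1 to 206.255.255.254


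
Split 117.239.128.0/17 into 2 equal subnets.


New prefix = 17 + 1 = 18
Each subnet has 16384 addresses
  117.239.128.0/18
  117.239.192.0/18
Subnets: 117.239.128.0/18, 117.239.192.0/18


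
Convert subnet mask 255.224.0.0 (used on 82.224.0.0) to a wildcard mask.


Subnet mask: 255.224.0.0
Wildcard = 255.255.255.255 - subnet mask
255 - 255 = 0
255 - 224 = 31
255 - 0 = 255
255 - 0 = 255
Wildcard: 0.31.255.255


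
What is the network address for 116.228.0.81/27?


IP:   01110100.11100100.00000000.01010001
Mask: 11111111.11111111.11111111.11100000
AND operation:
Net:  01110100.11100100.00000000.01000000
Network: 116.228.0.64/27


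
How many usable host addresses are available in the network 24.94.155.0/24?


Host bits = 32 - 24 = 8
Total addresses = 2^8 = 256
Usable = total - 2 (network and broadcast)
Usable hosts: 254


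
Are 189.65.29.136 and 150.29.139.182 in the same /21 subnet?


Mask: 255.255.248.0
189.65.29.136 AND mask = 189.65.24.0
150.29.139.182 AND mask = 150.29.136.0
No, different subnets (189.65.24.0 vs 150.29.136.0)


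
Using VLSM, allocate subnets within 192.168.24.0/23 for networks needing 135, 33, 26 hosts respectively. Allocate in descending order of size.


135 hosts -> /24 (254 usable): 192.168.24.0/24
33 hosts -> /26 (62 usable): 192.168.25.0/26
26 hosts -> /27 (30 usable): 192.168.25.64/27
Allocation: 192.168.24.0/24 (135 hosts, 254 usable); 192.168.25.0/26 (33 hosts, 62 usable); 192.168.25.64/27 (26 hosts, 30 usable)


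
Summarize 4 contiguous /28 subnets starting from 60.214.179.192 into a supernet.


Original prefix: /28
Number of subnets: 4 = 2^2
New prefix = 28 - 2 = 26
Supernet: 60.214.179.192/26


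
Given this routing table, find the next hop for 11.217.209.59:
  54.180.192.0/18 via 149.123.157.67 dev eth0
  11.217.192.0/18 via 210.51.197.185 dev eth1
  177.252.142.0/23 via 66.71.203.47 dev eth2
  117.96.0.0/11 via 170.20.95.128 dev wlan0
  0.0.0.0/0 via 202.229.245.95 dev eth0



Longest prefix match for 11.217.209.59:
  /18 54.180.192.0: no
  /18 11.217.192.0: MATCH
  /23 177.252.142.0: no
  /11 117.96.0.0: no
  /0 0.0.0.0: MATCH
Selected: next-hop 210.51.197.185 via eth1 (matched /18)


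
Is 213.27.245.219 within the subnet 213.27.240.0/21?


Subnet network: 213.27.240.0
Test IP AND mask: 213.27.240.0
Yes, 213.27.245.219 is in 213.27.240.0/21


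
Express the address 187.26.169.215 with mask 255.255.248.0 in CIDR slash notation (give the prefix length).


Binary: 11111111.11111111.11111000.00000000
Count leading 1s
Prefix: /21


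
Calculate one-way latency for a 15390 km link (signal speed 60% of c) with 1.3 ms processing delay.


Speed = 0.6 * 3e5 km/s = 180000 km/s
Propagation delay = 15390 / 180000 = 0.0855 s = 85.5 ms
Processing delay = 1.3 ms
Total one-way latency = 86.8 ms


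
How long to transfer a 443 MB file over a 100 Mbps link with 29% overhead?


Effective throughput = 100 * (1 - 29/100) = 71 Mbps
File size in Mb = 443 * 8 = 3544 Mb
Time = 3544 / 71
Time = 49.9155 seconds


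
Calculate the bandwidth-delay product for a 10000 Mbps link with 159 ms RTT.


BDP = bandwidth * RTT
= 10000 Mbps * 159 ms
= 10000 * 1e6 * 159 / 1000 bits
= 1590000000 bits
= 198750000 bytes
= 194091.7969 KB
BDP = 1590000000 bits (198750000 bytes)


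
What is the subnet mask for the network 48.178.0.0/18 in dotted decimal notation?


/18 means 18 network bits, 14 host bits
Binary: 11111111111111111100000000000000
Mask: 255.255.192.0


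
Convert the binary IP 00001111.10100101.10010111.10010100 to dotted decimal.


00001111 = 15
10100101 = 165
10010111 = 151
10010100 = 148
IP: 15.165.151.148


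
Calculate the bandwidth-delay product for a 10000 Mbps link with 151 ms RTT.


BDP = bandwidth * RTT
= 10000 Mbps * 151 ms
= 10000 * 1e6 * 151 / 1000 bits
= 1510000000 bits
= 188750000 bytes
= 184326.1719 KB
BDP = 1510000000 bits (188750000 bytes)


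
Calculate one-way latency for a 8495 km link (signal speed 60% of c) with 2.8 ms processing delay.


Speed = 0.6 * 3e5 km/s = 180000 km/s
Propagation delay = 8495 / 180000 = 0.0472 s = 47.1944 ms
Processing delay = 2.8 ms
Total one-way latency = 49.9944 ms


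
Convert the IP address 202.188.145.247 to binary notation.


202 = 11001010
188 = 10111100
145 = 10010001
247 = 11110111
Binary: 11001010.10111100.10010001.11110111


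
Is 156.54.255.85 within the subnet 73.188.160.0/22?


Subnet network: 73.188.160.0
Test IP AND mask: 156.54.252.0
No, 156.54.255.85 is not in 73.188.160.0/22


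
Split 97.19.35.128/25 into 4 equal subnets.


New prefix = 25 + 2 = 27
Each subnet has 32 addresses
  97.19.35.128/27
  97.19.35.160/27
  97.19.35.192/27
  97.19.35.224/27
Subnets: 97.19.35.128/27, 97.19.35.160/27, 97.19.35.192/27, 97.19.35.224/27


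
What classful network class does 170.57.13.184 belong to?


First octet: 170
Binary: 10101010
10xxxxxx -> Class B (128-191)
Class B, default mask 255.255.0.0 (/16)


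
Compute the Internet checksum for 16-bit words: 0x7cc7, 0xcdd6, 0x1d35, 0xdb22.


Sum all words (with carry folding):
+ 0x7cc7 = 0x7cc7
+ 0xcdd6 = 0x4a9e
+ 0x1d35 = 0x67d3
+ 0xdb22 = 0x42f6
One's complement: ~0x42f6
Checksum = 0xbd09


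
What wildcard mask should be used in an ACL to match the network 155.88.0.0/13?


Subnet mask: 255.248.0.0
Wildcard = 255.255.255.255 - subnet mask
255 - 255 = 0
255 - 248 = 7
255 - 0 = 255
255 - 0 = 255
Wildcard: 0.7.255.255


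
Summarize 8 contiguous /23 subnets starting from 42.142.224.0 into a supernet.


Original prefix: /23
Number of subnets: 8 = 2^3
New prefix = 23 - 3 = 20
Supernet: 42.142.224.0/20


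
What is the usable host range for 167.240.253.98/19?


Network: 167.240.224.0
Broadcast: 167.240.255.255
First usable = network + 1
Last usable = broadcast - 1
Range: 167.240.224.1 to 167.240.255.254


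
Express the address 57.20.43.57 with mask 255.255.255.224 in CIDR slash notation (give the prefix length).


Binary: 11111111.11111111.11111111.11100000
Count leading 1s
Prefix: /27


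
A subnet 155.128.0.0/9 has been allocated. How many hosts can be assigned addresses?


Host bits = 32 - 9 = 23
Total addresses = 2^23 = 8388608
Usable = total - 2 (network and broadcast)
Usable hosts: 8388606


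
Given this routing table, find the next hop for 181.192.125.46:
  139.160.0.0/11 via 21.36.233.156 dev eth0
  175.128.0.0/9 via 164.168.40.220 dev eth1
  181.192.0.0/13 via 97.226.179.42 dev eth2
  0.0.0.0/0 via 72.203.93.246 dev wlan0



Longest prefix match for 181.192.125.46:
  /11 139.160.0.0: no
  /9 175.128.0.0: no
  /13 181.192.0.0: MATCH
  /0 0.0.0.0: MATCH
Selected: next-hop 97.226.179.42 via eth2 (matched /13)


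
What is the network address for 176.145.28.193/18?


IP:   10110000.10010001.00011100.11000001
Mask: 11111111.11111111.11000000.00000000
AND operation:
Net:  10110000.10010001.00000000.00000000
Network: 176.145.0.0/18


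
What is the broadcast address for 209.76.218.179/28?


Network: 209.76.218.176/28
Host bits = 4
Set all host bits to 1:
Broadcast: 209.76.218.191


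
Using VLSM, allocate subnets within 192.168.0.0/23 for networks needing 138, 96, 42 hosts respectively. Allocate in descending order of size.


138 hosts -> /24 (254 usable): 192.168.0.0/24
96 hosts -> /25 (126 usable): 192.168.1.0/25
42 hosts -> /26 (62 usable): 192.168.1.128/26
Allocation: 192.168.0.0/24 (138 hosts, 254 usable); 192.168.1.0/25 (96 hosts, 126 usable); 192.168.1.128/26 (42 hosts, 62 usable)


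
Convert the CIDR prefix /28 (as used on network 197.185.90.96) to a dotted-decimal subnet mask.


/28 means 28 network bits, 4 host bits
Binary: 11111111111111111111111111110000
Mask: 255.255.255.240


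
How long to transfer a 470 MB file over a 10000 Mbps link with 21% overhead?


Effective throughput = 10000 * (1 - 21/100) = 7900 Mbps
File size in Mb = 470 * 8 = 3760 Mb
Time = 3760 / 7900
Time = 0.4759 seconds


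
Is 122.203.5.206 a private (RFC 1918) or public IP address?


RFC 1918 private ranges:
  10.0.0.0/8 (10.0.0.0 - 10.255.255.255)
  172.16.0.0/12 (172.16.0.0 - 172.31.255.255)
  192.168.0.0/16 (192.168.0.0 - 192.168.255.255)
Public (not in any RFC 1918 range)


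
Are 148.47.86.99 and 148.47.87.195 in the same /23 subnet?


Mask: 255.255.254.0
148.47.86.99 AND mask = 148.47.86.0
148.47.87.195 AND mask = 148.47.86.0
Yes, same subnet (148.47.86.0)


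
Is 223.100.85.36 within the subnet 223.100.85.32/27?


Subnet network: 223.100.85.32
Test IP AND mask: 223.100.85.32
Yes, 223.100.85.36 is in 223.100.85.32/27


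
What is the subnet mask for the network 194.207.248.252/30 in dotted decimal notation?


/30 means 30 network bits, 2 host bits
Binary: 11111111111111111111111111111100
Mask: 255.255.255.252


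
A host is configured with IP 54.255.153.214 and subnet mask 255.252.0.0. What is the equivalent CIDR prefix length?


Binary: 11111111.11111100.00000000.00000000
Count leading 1s
Prefix: /14


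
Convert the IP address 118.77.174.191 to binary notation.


118 = 01110110
77 = 01001101
174 = 10101110
191 = 10111111
Binary: 01110110.01001101.10101110.10111111


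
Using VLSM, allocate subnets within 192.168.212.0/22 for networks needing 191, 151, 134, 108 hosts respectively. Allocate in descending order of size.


191 hosts -> /24 (254 usable): 192.168.212.0/24
151 hosts -> /24 (254 usable): 192.168.213.0/24
134 hosts -> /24 (254 usable): 192.168.214.0/24
108 hosts -> /25 (126 usable): 192.168.215.0/25
Allocation: 192.168.212.0/24 (191 hosts, 254 usable); 192.168.213.0/24 (151 hosts, 254 usable); 192.168.214.0/24 (134 hosts, 254 usable); 192.168.215.0/25 (108 hosts, 126 usable)


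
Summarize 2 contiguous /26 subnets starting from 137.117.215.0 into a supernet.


Original prefix: /26
Number of subnets: 2 = 2^1
New prefix = 26 - 1 = 25
Supernet: 137.117.215.0/25


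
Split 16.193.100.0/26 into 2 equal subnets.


New prefix = 26 + 1 = 27
Each subnet has 32 addresses
  16.193.100.0/27
  16.193.100.32/27
Subnets: 16.193.100.0/27, 16.193.100.32/27


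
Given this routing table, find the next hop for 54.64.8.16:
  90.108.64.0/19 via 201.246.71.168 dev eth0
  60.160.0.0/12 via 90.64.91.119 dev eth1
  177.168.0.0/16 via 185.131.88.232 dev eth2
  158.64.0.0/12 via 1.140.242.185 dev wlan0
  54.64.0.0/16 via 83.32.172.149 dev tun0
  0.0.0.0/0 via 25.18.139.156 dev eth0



Longest prefix match for 54.64.8.16:
  /19 90.108.64.0: no
  /12 60.160.0.0: no
  /16 177.168.0.0: no
  /12 158.64.0.0: no
  /16 54.64.0.0: MATCH
  /0 0.0.0.0: MATCH
Selected: next-hop 83.32.172.149 via tun0 (matched /16)


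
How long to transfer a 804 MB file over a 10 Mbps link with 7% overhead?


Effective throughput = 10 * (1 - 7/100) = 9.3 Mbps
File size in Mb = 804 * 8 = 6432 Mb
Time = 6432 / 9.3
Time = 691.6129 seconds


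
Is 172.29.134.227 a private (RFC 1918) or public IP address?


RFC 1918 private ranges:
  10.0.0.0/8 (10.0.0.0 - 10.255.255.255)
  172.16.0.0/12 (172.16.0.0 - 172.31.255.255)
  192.168.0.0/16 (192.168.0.0 - 192.168.255.255)
Private (in 172.16.0.0/12)


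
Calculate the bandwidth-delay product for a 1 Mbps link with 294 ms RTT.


BDP = bandwidth * RTT
= 1 Mbps * 294 ms
= 1 * 1e6 * 294 / 1000 bits
= 294000 bits
= 36750 bytes
= 35.8887 KB
BDP = 294000 bits (36750 bytes)


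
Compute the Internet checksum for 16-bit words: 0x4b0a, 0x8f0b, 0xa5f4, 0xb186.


Sum all words (with carry folding):
+ 0x4b0a = 0x4b0a
+ 0x8f0b = 0xda15
+ 0xa5f4 = 0x800a
+ 0xb186 = 0x3191
One's complement: ~0x3191
Checksum = 0xce6e


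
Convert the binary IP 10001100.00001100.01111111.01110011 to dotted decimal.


10001100 = 140
00001100 = 12
01111111 = 127
01110011 = 115
IP: 140.12.127.115


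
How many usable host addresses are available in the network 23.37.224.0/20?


Host bits = 32 - 20 = 12
Total addresses = 2^12 = 4096
Usable = total - 2 (network and broadcast)
Usable hosts: 4094


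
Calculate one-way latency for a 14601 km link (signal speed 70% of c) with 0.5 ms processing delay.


Speed = 0.7 * 3e5 km/s = 210000 km/s
Propagation delay = 14601 / 210000 = 0.0695 s = 69.5286 ms
Processing delay = 0.5 ms
Total one-way latency = 70.0286 ms


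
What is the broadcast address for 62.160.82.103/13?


Network: 62.160.0.0/13
Host bits = 19
Set all host bits to 1:
Broadcast: 62.167.255.255


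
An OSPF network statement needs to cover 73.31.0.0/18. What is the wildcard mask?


Subnet mask: 255.255.192.0
Wildcard = 255.255.255.255 - subnet mask
255 - 255 = 0
255 - 255 = 0
255 - 192 = 63
255 - 0 = 255
Wildcard: 0.0.63.255


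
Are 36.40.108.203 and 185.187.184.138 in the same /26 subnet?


Mask: 255.255.255.192
36.40.108.203 AND mask = 36.40.108.192
185.187.184.138 AND mask = 185.187.184.128
No, different subnets (36.40.108.192 vs 185.187.184.128)


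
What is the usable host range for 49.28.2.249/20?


Network: 49.28.0.0
Broadcast: 49.28.15.255
First usable = network + 1
Last usable = broadcast - 1
Range: 49.28.0.1 to 49.28.15.254


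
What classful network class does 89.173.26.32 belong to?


First octet: 89
Binary: 01011001
0xxxxxxx -> Class A (1-126)
Class A, default mask 255.0.0.0 (/8)


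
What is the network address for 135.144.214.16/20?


IP:   10000111.10010000.11010110.00010000
Mask: 11111111.11111111.11110000.00000000
AND operation:
Net:  10000111.10010000.11010000.00000000
Network: 135.144.208.0/20


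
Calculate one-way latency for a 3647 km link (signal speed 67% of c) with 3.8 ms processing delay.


Speed = 0.67 * 3e5 km/s = 201000 km/s
Propagation delay = 3647 / 201000 = 0.0181 s = 18.1443 ms
Processing delay = 3.8 ms
Total one-way latency = 21.9443 ms


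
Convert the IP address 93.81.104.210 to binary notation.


93 = 01011101
81 = 01010001
104 = 01101000
210 = 11010010
Binary: 01011101.01010001.01101000.11010010


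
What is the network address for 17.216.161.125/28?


IP:   00010001.11011000.10100001.01111101
Mask: 11111111.11111111.11111111.11110000
AND operation:
Net:  00010001.11011000.10100001.01110000
Network: 17.216.161.112/28


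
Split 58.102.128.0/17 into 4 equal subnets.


New prefix = 17 + 2 = 19
Each subnet has 8192 addresses
  58.102.128.0/19
  58.102.160.0/19
  58.102.192.0/19
  58.102.224.0/19
Subnets: 58.102.128.0/19, 58.102.160.0/19, 58.102.192.0/19, 58.102.224.0/19


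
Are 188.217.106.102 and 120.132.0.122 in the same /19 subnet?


Mask: 255.255.224.0
188.217.106.102 AND mask = 188.217.96.0
120.132.0.122 AND mask = 120.132.0.0
No, different subnets (188.217.96.0 vs 120.132.0.0)


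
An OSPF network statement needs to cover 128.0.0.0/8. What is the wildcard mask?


Subnet mask: 255.0.0.0
Wildcard = 255.255.255.255 - subnet mask
255 - 255 = 0
255 - 0 = 255
255 - 0 = 255
255 - 0 = 255
Wildcard: 0.255.255.255


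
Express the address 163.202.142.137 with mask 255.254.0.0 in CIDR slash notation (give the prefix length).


Binary: 11111111.11111110.00000000.00000000
Count leading 1s
Prefix: /15


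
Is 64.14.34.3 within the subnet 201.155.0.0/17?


Subnet network: 201.155.0.0
Test IP AND mask: 64.14.0.0
No, 64.14.34.3 is not in 201.155.0.0/17


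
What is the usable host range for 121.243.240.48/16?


Network: 121.243.0.0
Broadcast: 121.243.255.255
First usable = network + 1
Last usable = broadcast - 1
Range: 121.243.0.1 to 121.243.255.254


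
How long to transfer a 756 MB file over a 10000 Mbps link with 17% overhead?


Effective throughput = 10000 * (1 - 17/100) = 8300 Mbps
File size in Mb = 756 * 8 = 6048 Mb
Time = 6048 / 8300
Time = 0.7287 seconds


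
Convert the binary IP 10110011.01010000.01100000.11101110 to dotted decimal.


10110011 = 179
01010000 = 80
01100000 = 96
11101110 = 238
IP: 179.80.96.238


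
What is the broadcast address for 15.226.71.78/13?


Network: 15.224.0.0/13
Host bits = 19
Set all host bits to 1:
Broadcast: 15.231.255.255


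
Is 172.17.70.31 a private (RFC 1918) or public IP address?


RFC 1918 private ranges:
  10.0.0.0/8 (10.0.0.0 - 10.255.255.255)
  172.16.0.0/12 (172.16.0.0 - 172.31.255.255)
  192.168.0.0/16 (192.168.0.0 - 192.168.255.255)
Private (in 172.16.0.0/12)


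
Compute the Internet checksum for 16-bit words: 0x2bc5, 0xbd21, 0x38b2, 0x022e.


Sum all words (with carry folding):
+ 0x2bc5 = 0x2bc5
+ 0xbd21 = 0xe8e6
+ 0x38b2 = 0x2199
+ 0x022e = 0x23c7
One's complement: ~0x23c7
Checksum = 0xdc38


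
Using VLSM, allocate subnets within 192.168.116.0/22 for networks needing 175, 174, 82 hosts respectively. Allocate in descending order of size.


175 hosts -> /24 (254 usable): 192.168.116.0/24
174 hosts -> /24 (254 usable): 192.168.117.0/24
82 hosts -> /25 (126 usable): 192.168.118.0/25
Allocation: 192.168.116.0/24 (175 hosts, 254 usable); 192.168.117.0/24 (174 hosts, 254 usable); 192.168.118.0/25 (82 hosts, 126 usable)


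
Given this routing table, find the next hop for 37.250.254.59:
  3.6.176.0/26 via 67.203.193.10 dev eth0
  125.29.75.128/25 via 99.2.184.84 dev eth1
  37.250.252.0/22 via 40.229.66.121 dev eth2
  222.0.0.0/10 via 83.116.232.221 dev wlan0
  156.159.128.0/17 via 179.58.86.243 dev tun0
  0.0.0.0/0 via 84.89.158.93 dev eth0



Longest prefix match for 37.250.254.59:
  /26 3.6.176.0: no
  /25 125.29.75.128: no
  /22 37.250.252.0: MATCH
  /10 222.0.0.0: no
  /17 156.159.128.0: no
  /0 0.0.0.0: MATCH
Selected: next-hop 40.229.66.121 via eth2 (matched /22)


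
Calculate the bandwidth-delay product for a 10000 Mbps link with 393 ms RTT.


BDP = bandwidth * RTT
= 10000 Mbps * 393 ms
= 10000 * 1e6 * 393 / 1000 bits
= 3930000000 bits
= 491250000 bytes
= 479736.3281 KB
BDP = 3930000000 bits (491250000 bytes)


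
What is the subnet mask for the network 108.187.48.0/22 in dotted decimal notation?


/22 means 22 network bits, 10 host bits
Binary: 11111111111111111111110000000000
Mask: 255.255.252.0


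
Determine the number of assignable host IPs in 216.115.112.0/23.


Host bits = 32 - 23 = 9
Total addresses = 2^9 = 512
Usable = total - 2 (network and broadcast)
Usable hosts: 510


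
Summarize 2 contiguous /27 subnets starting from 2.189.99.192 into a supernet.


Original prefix: /27
Number of subnets: 2 = 2^1
New prefix = 27 - 1 = 26
Supernet: 2.189.99.192/26


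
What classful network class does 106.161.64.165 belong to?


First octet: 106
Binary: 01101010
0xxxxxxx -> Class A (1-126)
Class A, default mask 255.0.0.0 (/8)


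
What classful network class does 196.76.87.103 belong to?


First octet: 196
Binary: 11000100
110xxxxx -> Class C (192-223)
Class C, default mask 255.255.255.0 (/24)


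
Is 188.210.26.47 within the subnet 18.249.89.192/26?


Subnet network: 18.249.89.192
Test IP AND mask: 188.210.26.0
No, 188.210.26.47 is not in 18.249.89.192/26


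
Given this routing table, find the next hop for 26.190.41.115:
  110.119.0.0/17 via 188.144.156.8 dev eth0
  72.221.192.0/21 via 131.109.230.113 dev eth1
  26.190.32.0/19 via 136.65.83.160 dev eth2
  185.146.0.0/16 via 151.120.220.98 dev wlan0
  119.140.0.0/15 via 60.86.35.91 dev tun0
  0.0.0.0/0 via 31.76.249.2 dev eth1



Longest prefix match for 26.190.41.115:
  /17 110.119.0.0: no
  /21 72.221.192.0: no
  /19 26.190.32.0: MATCH
  /16 185.146.0.0: no
  /15 119.140.0.0: no
  /0 0.0.0.0: MATCH
Selected: next-hop 136.65.83.160 via eth2 (matched /19)


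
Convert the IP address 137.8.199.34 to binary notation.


137 = 10001001
8 = 00001000
199 = 11000111
34 = 00100010
Binary: 10001001.00001000.11000111.00100010


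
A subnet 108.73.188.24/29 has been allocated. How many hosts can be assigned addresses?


Host bits = 32 - 29 = 3
Total addresses = 2^3 = 8
Usable = total - 2 (network and broadcast)
Usable hosts: 6


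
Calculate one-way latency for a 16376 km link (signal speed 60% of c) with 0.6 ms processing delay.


Speed = 0.6 * 3e5 km/s = 180000 km/s
Propagation delay = 16376 / 180000 = 0.091 s = 90.9778 ms
Processing delay = 0.6 ms
Total one-way latency = 91.5778 ms


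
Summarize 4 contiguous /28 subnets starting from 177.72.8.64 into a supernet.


Original prefix: /28
Number of subnets: 4 = 2^2
New prefix = 28 - 2 = 26
Supernet: 177.72.8.64/26


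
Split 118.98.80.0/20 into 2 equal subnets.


New prefix = 20 + 1 = 21
Each subnet has 2048 addresses
  118.98.80.0/21
  118.98.88.0/21
Subnets: 118.98.80.0/21, 118.98.88.0/21


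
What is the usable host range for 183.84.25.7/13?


Network: 183.80.0.0
Broadcast: 183.87.255.255
First usable = network + 1
Last usable = broadcast - 1
Range: 183.80.0.1 to 183.87.255.254


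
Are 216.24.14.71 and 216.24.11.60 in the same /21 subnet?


Mask: 255.255.248.0
216.24.14.71 AND mask = 216.24.8.0
216.24.11.60 AND mask = 216.24.8.0
Yes, same subnet (216.24.8.0)


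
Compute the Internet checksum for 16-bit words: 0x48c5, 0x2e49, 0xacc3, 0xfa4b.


Sum all words (with carry folding):
+ 0x48c5 = 0x48c5
+ 0x2e49 = 0x770e
+ 0xacc3 = 0x23d2
+ 0xfa4b = 0x1e1e
One's complement: ~0x1e1e
Checksum = 0xe1e1


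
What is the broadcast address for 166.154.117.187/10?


Network: 166.128.0.0/10
Host bits = 22
Set all host bits to 1:
Broadcast: 166.191.255.255


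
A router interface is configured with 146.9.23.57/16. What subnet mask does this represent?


/16 means 16 network bits, 16 host bits
Binary: 11111111111111110000000000000000
Mask: 255.255.0.0


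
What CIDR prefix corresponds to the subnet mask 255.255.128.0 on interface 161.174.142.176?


Binary: 11111111.11111111.10000000.00000000
Count leading 1s
Prefix: /17


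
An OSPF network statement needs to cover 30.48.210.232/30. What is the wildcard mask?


Subnet mask: 255.255.255.252
Wildcard = 255.255.255.255 - subnet mask
255 - 255 = 0
255 - 255 = 0
255 - 255 = 0
255 - 252 = 3
Wildcard: 0.0.0.3


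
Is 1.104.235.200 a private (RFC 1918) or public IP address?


RFC 1918 private ranges:
  10.0.0.0/8 (10.0.0.0 - 10.255.255.255)
  172.16.0.0/12 (172.16.0.0 - 172.31.255.255)
  192.168.0.0/16 (192.168.0.0 - 192.168.255.255)
Public (not in any RFC 1918 range)


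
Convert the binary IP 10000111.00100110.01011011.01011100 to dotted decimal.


10000111 = 135
00100110 = 38
01011011 = 91
01011100 = 92
IP: 135.38.91.92


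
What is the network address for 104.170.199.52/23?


IP:   01101000.10101010.11000111.00110100
Mask: 11111111.11111111.11111110.00000000
AND operation:
Net:  01101000.10101010.11000110.00000000
Network: 104.170.198.0/23


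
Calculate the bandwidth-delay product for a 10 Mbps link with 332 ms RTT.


BDP = bandwidth * RTT
= 10 Mbps * 332 ms
= 10 * 1e6 * 332 / 1000 bits
= 3320000 bits
= 415000 bytes
= 405.2734 KB
BDP = 3320000 bits (415000 bytes)


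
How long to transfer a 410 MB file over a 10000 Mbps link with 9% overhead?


Effective throughput = 10000 * (1 - 9/100) = 9100 Mbps
File size in Mb = 410 * 8 = 3280 Mb
Time = 3280 / 9100
Time = 0.3604 seconds


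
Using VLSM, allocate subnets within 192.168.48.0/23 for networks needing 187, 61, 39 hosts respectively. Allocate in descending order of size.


187 hosts -> /24 (254 usable): 192.168.48.0/24
61 hosts -> /26 (62 usable): 192.168.49.0/26
39 hosts -> /26 (62 usable): 192.168.49.64/26
Allocation: 192.168.48.0/24 (187 hosts, 254 usable); 192.168.49.0/26 (61 hosts, 62 usable); 192.168.49.64/26 (39 hosts, 62 usable)


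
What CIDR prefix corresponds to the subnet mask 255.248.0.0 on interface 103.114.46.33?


Binary: 11111111.11111000.00000000.00000000
Count leading 1s
Prefix: /13


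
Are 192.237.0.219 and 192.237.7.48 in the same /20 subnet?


Mask: 255.255.240.0
192.237.0.219 AND mask = 192.237.0.0
192.237.7.48 AND mask = 192.237.0.0
Yes, same subnet (192.237.0.0)


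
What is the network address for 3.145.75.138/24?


IP:   00000011.10010001.01001011.10001010
Mask: 11111111.11111111.11111111.00000000
AND operation:
Net:  00000011.10010001.01001011.00000000
Network: 3.145.75.0/24


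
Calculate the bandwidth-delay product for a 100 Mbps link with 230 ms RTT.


BDP = bandwidth * RTT
= 100 Mbps * 230 ms
= 100 * 1e6 * 230 / 1000 bits
= 23000000 bits
= 2875000 bytes
= 2807.6172 KB
BDP = 23000000 bits (2875000 bytes)


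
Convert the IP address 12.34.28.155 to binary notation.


12 = 00001100
34 = 00100010
28 = 00011100
155 = 10011011
Binary: 00001100.00100010.00011100.10011011


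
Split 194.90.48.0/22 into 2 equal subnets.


New prefix = 22 + 1 = 23
Each subnet has 512 addresses
  194.90.48.0/23
  194.90.50.0/23
Subnets: 194.90.48.0/23, 194.90.50.0/23


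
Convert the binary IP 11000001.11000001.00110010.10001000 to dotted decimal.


11000001 = 193
11000001 = 193
00110010 = 50
10001000 = 136
IP: 193.193.50.136


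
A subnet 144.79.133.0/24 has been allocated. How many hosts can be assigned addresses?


Host bits = 32 - 24 = 8
Total addresses = 2^8 = 256
Usable = total - 2 (network and broadcast)
Usable hosts: 254


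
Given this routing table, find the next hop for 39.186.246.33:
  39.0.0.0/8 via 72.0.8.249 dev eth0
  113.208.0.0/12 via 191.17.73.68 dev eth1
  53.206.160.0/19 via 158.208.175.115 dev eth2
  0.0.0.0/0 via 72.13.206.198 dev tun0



Longest prefix match for 39.186.246.33:
  /8 39.0.0.0: MATCH
  /12 113.208.0.0: no
  /19 53.206.160.0: no
  /0 0.0.0.0: MATCH
Selected: next-hop 72.0.8.249 via eth0 (matched /8)


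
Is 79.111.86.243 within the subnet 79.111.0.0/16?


Subnet network: 79.111.0.0
Test IP AND mask: 79.111.0.0
Yes, 79.111.86.243 is in 79.111.0.0/16


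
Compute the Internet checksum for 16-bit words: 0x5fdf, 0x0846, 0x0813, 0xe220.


Sum all words (with carry folding):
+ 0x5fdf = 0x5fdf
+ 0x0846 = 0x6825
+ 0x0813 = 0x7038
+ 0xe220 = 0x5259
One's complement: ~0x5259
Checksum = 0xada6


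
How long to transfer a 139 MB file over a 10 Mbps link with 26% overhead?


Effective throughput = 10 * (1 - 26/100) = 7.4 Mbps
File size in Mb = 139 * 8 = 1112 Mb
Time = 1112 / 7.4
Time = 150.2703 seconds


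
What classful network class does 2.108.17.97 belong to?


First octet: 2
Binary: 00000010
0xxxxxxx -> Class A (1-126)
Class A, default mask 255.0.0.0 (/8)


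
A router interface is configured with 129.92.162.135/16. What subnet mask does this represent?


/16 means 16 network bits, 16 host bits
Binary: 11111111111111110000000000000000
Mask: 255.255.0.0


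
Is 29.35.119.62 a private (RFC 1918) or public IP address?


RFC 1918 private ranges:
  10.0.0.0/8 (10.0.0.0 - 10.255.255.255)
  172.16.0.0/12 (172.16.0.0 - 172.31.255.255)
  192.168.0.0/16 (192.168.0.0 - 192.168.255.255)
Public (not in any RFC 1918 range)


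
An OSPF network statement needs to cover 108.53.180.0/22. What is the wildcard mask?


Subnet mask: 255.255.252.0
Wildcard = 255.255.255.255 - subnet mask
255 - 255 = 0
255 - 255 = 0
255 - 252 = 3
255 - 0 = 255
Wildcard: 0.0.3.255


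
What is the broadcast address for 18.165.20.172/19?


Network: 18.165.0.0/19
Host bits = 13
Set all host bits to 1:
Broadcast: 18.165.31.255


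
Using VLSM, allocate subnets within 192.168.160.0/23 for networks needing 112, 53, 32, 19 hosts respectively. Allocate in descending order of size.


112 hosts -> /25 (126 usable): 192.168.160.0/25
53 hosts -> /26 (62 usable): 192.168.160.128/26
32 hosts -> /26 (62 usable): 192.168.160.192/26
19 hosts -> /27 (30 usable): 192.168.161.0/27
Allocation: 192.168.160.0/25 (112 hosts, 126 usable); 192.168.160.128/26 (53 hosts, 62 usable); 192.168.160.192/26 (32 hosts, 62 usable); 192.168.161.0/27 (19 hosts, 30 usable)


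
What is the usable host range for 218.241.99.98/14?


Network: 218.240.0.0
Broadcast: 218.243.255.255
First usable = network + 1
Last usable = broadcast - 1
Range: 218.240.0.1 to 218.243.255.254


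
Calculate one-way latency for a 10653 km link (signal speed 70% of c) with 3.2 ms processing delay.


Speed = 0.7 * 3e5 km/s = 210000 km/s
Propagation delay = 10653 / 210000 = 0.0507 s = 50.7286 ms
Processing delay = 3.2 ms
Total one-way latency = 53.9286 ms


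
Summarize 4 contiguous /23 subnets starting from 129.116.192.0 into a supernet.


Original prefix: /23
Number of subnets: 4 = 2^2
New prefix = 23 - 2 = 21
Supernet: 129.116.192.0/21


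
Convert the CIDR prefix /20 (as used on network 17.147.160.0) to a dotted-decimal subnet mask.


/20 means 20 network bits, 12 host bits
Binary: 11111111111111111111000000000000
Mask: 255.255.240.0


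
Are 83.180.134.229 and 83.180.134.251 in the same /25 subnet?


Mask: 255.255.255.128
83.180.134.229 AND mask = 83.180.134.128
83.180.134.251 AND mask = 83.180.134.128
Yes, same subnet (83.180.134.128)


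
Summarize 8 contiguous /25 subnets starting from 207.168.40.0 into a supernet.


Original prefix: /25
Number of subnets: 8 = 2^3
New prefix = 25 - 3 = 22
Supernet: 207.168.40.0/22


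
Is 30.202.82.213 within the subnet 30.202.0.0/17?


Subnet network: 30.202.0.0
Test IP AND mask: 30.202.0.0
Yes, 30.202.82.213 is in 30.202.0.0/17


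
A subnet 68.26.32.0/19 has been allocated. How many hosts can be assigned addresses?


Host bits = 32 - 19 = 13
Total addresses = 2^13 = 8192
Usable = total - 2 (network and broadcast)
Usable hosts: 8190


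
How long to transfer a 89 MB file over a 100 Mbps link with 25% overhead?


Effective throughput = 100 * (1 - 25/100) = 75 Mbps
File size in Mb = 89 * 8 = 712 Mb
Time = 712 / 75
Time = 9.4933 seconds


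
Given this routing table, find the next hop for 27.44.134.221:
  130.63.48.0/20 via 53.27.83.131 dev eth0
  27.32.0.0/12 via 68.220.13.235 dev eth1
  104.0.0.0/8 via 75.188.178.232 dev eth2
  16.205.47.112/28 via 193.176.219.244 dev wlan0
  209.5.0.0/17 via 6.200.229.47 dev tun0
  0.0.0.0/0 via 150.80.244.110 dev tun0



Longest prefix match for 27.44.134.221:
  /20 130.63.48.0: no
  /12 27.32.0.0: MATCH
  /8 104.0.0.0: no
  /28 16.205.47.112: no
  /17 209.5.0.0: no
  /0 0.0.0.0: MATCH
Selected: next-hop 68.220.13.235 via eth1 (matched /12)


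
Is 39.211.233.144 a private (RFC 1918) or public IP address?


RFC 1918 private ranges:
  10.0.0.0/8 (10.0.0.0 - 10.255.255.255)
  172.16.0.0/12 (172.16.0.0 - 172.31.255.255)
  192.168.0.0/16 (192.168.0.0 - 192.168.255.255)
Public (not in any RFC 1918 range)


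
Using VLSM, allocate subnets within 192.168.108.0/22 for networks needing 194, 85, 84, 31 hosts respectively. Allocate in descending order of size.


194 hosts -> /24 (254 usable): 192.168.108.0/24
85 hosts -> /25 (126 usable): 192.168.109.0/25
84 hosts -> /25 (126 usable): 192.168.109.128/25
31 hosts -> /26 (62 usable): 192.168.110.0/26
Allocation: 192.168.108.0/24 (194 hosts, 254 usable); 192.168.109.0/25 (85 hosts, 126 usable); 192.168.109.128/25 (84 hosts, 126 usable); 192.168.110.0/26 (31 hosts, 62 usable)


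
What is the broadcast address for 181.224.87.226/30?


Network: 181.224.87.224/30
Host bits = 2
Set all host bits to 1:
Broadcast: 181.224.87.227


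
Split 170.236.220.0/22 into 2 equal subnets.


New prefix = 22 + 1 = 23
Each subnet has 512 addresses
  170.236.220.0/23
  170.236.222.0/23
Subnets: 170.236.220.0/23, 170.236.222.0/23


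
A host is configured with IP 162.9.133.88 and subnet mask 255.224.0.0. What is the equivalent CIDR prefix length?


Binary: 11111111.11100000.00000000.00000000
Count leading 1s
Prefix: /11


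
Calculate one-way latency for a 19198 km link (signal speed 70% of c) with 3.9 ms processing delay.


Speed = 0.7 * 3e5 km/s = 210000 km/s
Propagation delay = 19198 / 210000 = 0.0914 s = 91.419 ms
Processing delay = 3.9 ms
Total one-way latency = 95.319 ms


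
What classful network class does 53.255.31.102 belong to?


First octet: 53
Binary: 00110101
0xxxxxxx -> Class A (1-126)
Class A, default mask 255.0.0.0 (/8)


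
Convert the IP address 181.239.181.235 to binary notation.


181 = 10110101
239 = 11101111
181 = 10110101
235 = 11101011
Binary: 10110101.11101111.10110101.11101011


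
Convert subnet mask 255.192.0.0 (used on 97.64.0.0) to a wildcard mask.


Subnet mask: 255.192.0.0
Wildcard = 255.255.255.255 - subnet mask
255 - 255 = 0
255 - 192 = 63
255 - 0 = 255
255 - 0 = 255
Wildcard: 0.63.255.255


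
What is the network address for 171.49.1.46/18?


IP:   10101011.00110001.00000001.00101110
Mask: 11111111.11111111.11000000.00000000
AND operation:
Net:  10101011.00110001.00000000.00000000
Network: 171.49.0.0/18


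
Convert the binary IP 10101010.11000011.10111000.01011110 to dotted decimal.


10101010 = 170
11000011 = 195
10111000 = 184
01011110 = 94
IP: 170.195.184.94


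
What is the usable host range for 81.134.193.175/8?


Network: 81.0.0.0
Broadcast: 81.255.255.255
First usable = network + 1
Last usable = broadcast - 1
Range: 81.0.0.1 to 81.255.255.254


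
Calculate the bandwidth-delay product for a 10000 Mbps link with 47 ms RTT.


BDP = bandwidth * RTT
= 10000 Mbps * 47 ms
= 10000 * 1e6 * 47 / 1000 bits
= 470000000 bits
= 58750000 bytes
= 57373.0469 KB
BDP = 470000000 bits (58750000 bytes)


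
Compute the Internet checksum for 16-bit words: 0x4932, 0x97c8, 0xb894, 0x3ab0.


Sum all words (with carry folding):
+ 0x4932 = 0x4932
+ 0x97c8 = 0xe0fa
+ 0xb894 = 0x998f
+ 0x3ab0 = 0xd43f
One's complement: ~0xd43f
Checksum = 0x2bc0


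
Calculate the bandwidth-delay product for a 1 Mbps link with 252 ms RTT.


BDP = bandwidth * RTT
= 1 Mbps * 252 ms
= 1 * 1e6 * 252 / 1000 bits
= 252000 bits
= 31500 bytes
= 30.7617 KB
BDP = 252000 bits (31500 bytes)


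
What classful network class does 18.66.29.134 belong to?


First octet: 18
Binary: 00010010
0xxxxxxx -> Class A (1-126)
Class A, default mask 255.0.0.0 (/8)


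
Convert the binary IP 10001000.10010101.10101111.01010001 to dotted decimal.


10001000 = 136
10010101 = 149
10101111 = 175
01010001 = 81
IP: 136.149.175.81


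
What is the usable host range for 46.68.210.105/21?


Network: 46.68.208.0
Broadcast: 46.68.215.255
First usable = network + 1
Last usable = broadcast - 1
Range: 46.68.208.1 to 46.68.215.254


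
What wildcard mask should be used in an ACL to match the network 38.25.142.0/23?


Subnet mask: 255.255.254.0
Wildcard = 255.255.255.255 - subnet mask
255 - 255 = 0
255 - 255 = 0
255 - 254 = 1
255 - 0 = 255
Wildcard: 0.0.1.255


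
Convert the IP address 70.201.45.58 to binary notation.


70 = 01000110
201 = 11001001
45 = 00101101
58 = 00111010
Binary: 01000110.11001001.00101101.00111010


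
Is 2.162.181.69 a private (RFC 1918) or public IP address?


RFC 1918 private ranges:
  10.0.0.0/8 (10.0.0.0 - 10.255.255.255)
  172.16.0.0/12 (172.16.0.0 - 172.31.255.255)
  192.168.0.0/16 (192.168.0.0 - 192.168.255.255)
Public (not in any RFC 1918 range)


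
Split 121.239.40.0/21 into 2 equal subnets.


New prefix = 21 + 1 = 22
Each subnet has 1024 addresses
  121.239.40.0/22
  121.239.44.0/22
Subnets: 121.239.40.0/22, 121.239.44.0/22


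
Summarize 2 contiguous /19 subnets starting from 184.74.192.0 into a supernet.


Original prefix: /19
Number of subnets: 2 = 2^1
New prefix = 19 - 1 = 18
Supernet: 184.74.192.0/18


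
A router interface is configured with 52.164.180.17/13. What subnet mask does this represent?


/13 means 13 network bits, 19 host bits
Binary: 11111111111110000000000000000000
Mask: 255.248.0.0


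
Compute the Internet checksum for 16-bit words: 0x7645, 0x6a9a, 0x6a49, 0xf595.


Sum all words (with carry folding):
+ 0x7645 = 0x7645
+ 0x6a9a = 0xe0df
+ 0x6a49 = 0x4b29
+ 0xf595 = 0x40bf
One's complement: ~0x40bf
Checksum = 0xbf40


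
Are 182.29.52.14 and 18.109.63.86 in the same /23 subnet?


Mask: 255.255.254.0
182.29.52.14 AND mask = 182.29.52.0
18.109.63.86 AND mask = 18.109.62.0
No, different subnets (182.29.52.0 vs 18.109.62.0)


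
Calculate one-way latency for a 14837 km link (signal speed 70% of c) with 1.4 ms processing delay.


Speed = 0.7 * 3e5 km/s = 210000 km/s
Propagation delay = 14837 / 210000 = 0.0707 s = 70.6524 ms
Processing delay = 1.4 ms
Total one-way latency = 72.0524 ms


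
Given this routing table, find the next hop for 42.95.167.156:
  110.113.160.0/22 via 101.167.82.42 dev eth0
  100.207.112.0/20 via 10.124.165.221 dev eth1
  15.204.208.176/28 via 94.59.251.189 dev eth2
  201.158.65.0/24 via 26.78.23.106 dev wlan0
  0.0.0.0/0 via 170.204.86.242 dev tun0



Longest prefix match for 42.95.167.156:
  /22 110.113.160.0: no
  /20 100.207.112.0: no
  /28 15.204.208.176: no
  /24 201.158.65.0: no
  /0 0.0.0.0: MATCH
Selected: next-hop 170.204.86.242 via tun0 (matched /0)


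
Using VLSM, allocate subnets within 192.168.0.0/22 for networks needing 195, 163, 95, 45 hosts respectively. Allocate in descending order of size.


195 hosts -> /24 (254 usable): 192.168.0.0/24
163 hosts -> /24 (254 usable): 192.168.1.0/24
95 hosts -> /25 (126 usable): 192.168.2.0/25
45 hosts -> /26 (62 usable): 192.168.2.128/26
Allocation: 192.168.0.0/24 (195 hosts, 254 usable); 192.168.1.0/24 (163 hosts, 254 usable); 192.168.2.0/25 (95 hosts, 126 usable); 192.168.2.128/26 (45 hosts, 62 usable)


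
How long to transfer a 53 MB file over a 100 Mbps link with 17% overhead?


Effective throughput = 100 * (1 - 17/100) = 83 Mbps
File size in Mb = 53 * 8 = 424 Mb
Time = 424 / 83
Time = 5.1084 seconds


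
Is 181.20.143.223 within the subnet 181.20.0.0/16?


Subnet network: 181.20.0.0
Test IP AND mask: 181.20.0.0
Yes, 181.20.143.223 is in 181.20.0.0/16
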